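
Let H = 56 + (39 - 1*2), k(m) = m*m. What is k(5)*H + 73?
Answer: 2398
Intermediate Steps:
k(m) = m**2
H = 93 (H = 56 + (39 - 2) = 56 + 37 = 93)
k(5)*H + 73 = 5**2*93 + 73 = 25*93 + 73 = 2325 + 73 = 2398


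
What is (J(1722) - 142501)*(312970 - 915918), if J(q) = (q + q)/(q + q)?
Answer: 85920090000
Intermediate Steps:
J(q) = 1 (J(q) = (2*q)/((2*q)) = (2*q)*(1/(2*q)) = 1)
(J(1722) - 142501)*(312970 - 915918) = (1 - 142501)*(312970 - 915918) = -142500*(-602948) = 85920090000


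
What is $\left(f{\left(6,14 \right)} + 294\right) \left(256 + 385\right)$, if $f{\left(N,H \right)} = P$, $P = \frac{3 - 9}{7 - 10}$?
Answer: $189736$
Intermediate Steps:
$P = 2$ ($P = - \frac{6}{-3} = \left(-6\right) \left(- \frac{1}{3}\right) = 2$)
$f{\left(N,H \right)} = 2$
$\left(f{\left(6,14 \right)} + 294\right) \left(256 + 385\right) = \left(2 + 294\right) \left(256 + 385\right) = 296 \cdot 641 = 189736$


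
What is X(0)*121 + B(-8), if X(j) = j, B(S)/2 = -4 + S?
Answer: -24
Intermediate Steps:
B(S) = -8 + 2*S (B(S) = 2*(-4 + S) = -8 + 2*S)
X(0)*121 + B(-8) = 0*121 + (-8 + 2*(-8)) = 0 + (-8 - 16) = 0 - 24 = -24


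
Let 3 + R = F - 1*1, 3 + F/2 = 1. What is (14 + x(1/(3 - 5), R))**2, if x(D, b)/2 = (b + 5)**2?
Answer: 1024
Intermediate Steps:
F = -4 (F = -6 + 2*1 = -6 + 2 = -4)
R = -8 (R = -3 + (-4 - 1*1) = -3 + (-4 - 1) = -3 - 5 = -8)
x(D, b) = 2*(5 + b)**2 (x(D, b) = 2*(b + 5)**2 = 2*(5 + b)**2)
(14 + x(1/(3 - 5), R))**2 = (14 + 2*(5 - 8)**2)**2 = (14 + 2*(-3)**2)**2 = (14 + 2*9)**2 = (14 + 18)**2 = 32**2 = 1024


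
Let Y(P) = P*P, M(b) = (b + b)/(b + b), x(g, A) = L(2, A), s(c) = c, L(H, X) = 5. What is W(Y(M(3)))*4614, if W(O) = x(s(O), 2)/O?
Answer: 23070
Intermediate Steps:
x(g, A) = 5
M(b) = 1 (M(b) = (2*b)/((2*b)) = (2*b)*(1/(2*b)) = 1)
Y(P) = P**2
W(O) = 5/O
W(Y(M(3)))*4614 = (5/(1**2))*4614 = (5/1)*4614 = (5*1)*4614 = 5*4614 = 23070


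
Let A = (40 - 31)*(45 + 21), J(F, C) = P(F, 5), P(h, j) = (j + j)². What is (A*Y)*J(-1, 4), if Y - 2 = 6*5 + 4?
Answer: 2138400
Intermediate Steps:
P(h, j) = 4*j² (P(h, j) = (2*j)² = 4*j²)
J(F, C) = 100 (J(F, C) = 4*5² = 4*25 = 100)
A = 594 (A = 9*66 = 594)
Y = 36 (Y = 2 + (6*5 + 4) = 2 + (30 + 4) = 2 + 34 = 36)
(A*Y)*J(-1, 4) = (594*36)*100 = 21384*100 = 2138400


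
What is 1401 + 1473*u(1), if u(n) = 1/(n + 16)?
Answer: 25290/17 ≈ 1487.6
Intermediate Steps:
u(n) = 1/(16 + n)
1401 + 1473*u(1) = 1401 + 1473/(16 + 1) = 1401 + 1473/17 = 25290/17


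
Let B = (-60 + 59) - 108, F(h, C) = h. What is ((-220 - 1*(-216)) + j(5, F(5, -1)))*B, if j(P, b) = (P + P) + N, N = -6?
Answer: 0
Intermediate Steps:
j(P, b) = -6 + 2*P (j(P, b) = (P + P) - 6 = 2*P - 6 = -6 + 2*P)
B = -109 (B = -1 - 108 = -109)
((-220 - 1*(-216)) + j(5, F(5, -1)))*B = ((-220 - 1*(-216)) + (-6 + 2*5))*(-109) = ((-220 + 216) + (-6 + 10))*(-109) = (-4 + 4)*(-109) = 0*(-109) = 0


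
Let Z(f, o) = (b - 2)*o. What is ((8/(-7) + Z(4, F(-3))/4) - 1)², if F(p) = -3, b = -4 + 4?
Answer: 81/196 ≈ 0.41327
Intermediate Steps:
b = 0
Z(f, o) = -2*o (Z(f, o) = (0 - 2)*o = -2*o)
((8/(-7) + Z(4, F(-3))/4) - 1)² = ((8/(-7) - 2*(-3)/4) - 1)² = ((8*(-⅐) + 6*(¼)) - 1)² = ((-8/7 + 3/2) - 1)² = (5/14 - 1)² = (-9/14)² = 81/196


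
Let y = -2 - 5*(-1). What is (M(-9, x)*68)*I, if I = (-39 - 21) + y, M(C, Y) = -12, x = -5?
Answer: 46512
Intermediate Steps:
y = 3 (y = -2 + 5 = 3)
I = -57 (I = (-39 - 21) + 3 = -60 + 3 = -57)
(M(-9, x)*68)*I = -12*68*(-57) = -816*(-57) = 46512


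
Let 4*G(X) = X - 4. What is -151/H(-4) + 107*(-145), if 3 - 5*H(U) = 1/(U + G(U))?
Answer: -299315/19 ≈ -15753.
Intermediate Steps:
G(X) = -1 + X/4 (G(X) = (X - 4)/4 = (-4 + X)/4 = -1 + X/4)
H(U) = ⅗ - 1/(5*(-1 + 5*U/4)) (H(U) = ⅗ - 1/(5*(U + (-1 + U/4))) = ⅗ - 1/(5*(-1 + 5*U/4)))
-151/H(-4) + 107*(-145) = -151*5*(-4 + 5*(-4))/(-16 + 15*(-4)) + 107*(-145) = -151*5*(-4 - 20)/(-16 - 60) - 15515 = -151/((⅕)*(-76)/(-24)) - 15515 = -151/((⅕)*(-1/24)*(-76)) - 15515 = -151/19/30 - 15515 = -151*30/19 - 15515 = -4530/19 - 15515 = -299315/19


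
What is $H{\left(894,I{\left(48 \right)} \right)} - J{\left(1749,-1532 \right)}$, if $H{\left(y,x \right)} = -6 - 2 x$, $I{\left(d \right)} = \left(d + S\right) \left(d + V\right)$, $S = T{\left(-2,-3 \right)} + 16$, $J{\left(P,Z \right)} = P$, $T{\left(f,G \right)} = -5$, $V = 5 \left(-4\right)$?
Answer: $-5059$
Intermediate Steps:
$V = -20$
$S = 11$ ($S = -5 + 16 = 11$)
$I{\left(d \right)} = \left(-20 + d\right) \left(11 + d\right)$ ($I{\left(d \right)} = \left(d + 11\right) \left(d - 20\right) = \left(11 + d\right) \left(-20 + d\right) = \left(-20 + d\right) \left(11 + d\right)$)
$H{\left(894,I{\left(48 \right)} \right)} - J{\left(1749,-1532 \right)} = \left(-6 - 2 \left(-220 + 48^{2} - 432\right)\right) - 1749 = \left(-6 - 2 \left(-220 + 2304 - 432\right)\right) - 1749 = \left(-6 - 3304\right) - 1749 = -3310 - 1749 = -5059$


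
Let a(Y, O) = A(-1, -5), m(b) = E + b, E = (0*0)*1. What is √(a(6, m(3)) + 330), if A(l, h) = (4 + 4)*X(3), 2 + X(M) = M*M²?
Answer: √530 ≈ 23.022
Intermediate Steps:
E = 0 (E = 0*1 = 0)
X(M) = -2 + M³ (X(M) = -2 + M*M² = -2 + M³)
m(b) = b (m(b) = 0 + b = b)
A(l, h) = 200 (A(l, h) = (4 + 4)*(-2 + 3³) = 8*(-2 + 27) = 8*25 = 200)
a(Y, O) = 200
√(a(6, m(3)) + 330) = √(200 + 330) = √530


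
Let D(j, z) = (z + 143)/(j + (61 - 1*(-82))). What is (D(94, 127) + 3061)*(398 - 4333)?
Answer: -951911915/79 ≈ -1.2050e+7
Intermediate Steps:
D(j, z) = (143 + z)/(143 + j) (D(j, z) = (143 + z)/(j + (61 + 82)) = (143 + z)/(j + 143) = (143 + z)/(143 + j))
(D(94, 127) + 3061)*(398 - 4333) = ((143 + 127)/(143 + 94) + 3061)*(398 - 4333) = (270/237 + 3061)*(-3935) = ((1/237)*270 + 3061)*(-3935) = (90/79 + 3061)*(-3935) = (241909/79)*(-3935) = -951911915/79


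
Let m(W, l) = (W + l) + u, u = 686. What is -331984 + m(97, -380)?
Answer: -331581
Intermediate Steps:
m(W, l) = 686 + W + l (m(W, l) = (W + l) + 686 = 686 + W + l)
-331984 + m(97, -380) = -331984 + (686 + 97 - 380) = -331984 + 403 = -331581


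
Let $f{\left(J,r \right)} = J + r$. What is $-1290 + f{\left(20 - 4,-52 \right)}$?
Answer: $-1326$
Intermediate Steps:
$-1290 + f{\left(20 - 4,-52 \right)} = -1290 + \left(\left(20 - 4\right) - 52\right) = -1290 + \left(16 - 52\right) = -1290 - 36 = -1326$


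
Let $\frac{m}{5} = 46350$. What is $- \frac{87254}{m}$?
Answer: $- \frac{43627}{115875} \approx -0.3765$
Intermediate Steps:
$m = 231750$ ($m = 5 \cdot 46350 = 231750$)
$- \frac{87254}{m} = - \frac{87254}{231750} = \left(-87254\right) \frac{1}{231750} = - \frac{43627}{115875}$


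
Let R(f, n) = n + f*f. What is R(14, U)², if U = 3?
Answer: 39601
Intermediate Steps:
R(f, n) = n + f²
R(14, U)² = (3 + 14²)² = (3 + 196)² = 199² = 39601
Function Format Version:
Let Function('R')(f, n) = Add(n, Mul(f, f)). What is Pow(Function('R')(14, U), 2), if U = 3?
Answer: 39601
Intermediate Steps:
Function('R')(f, n) = Add(n, Pow(f, 2))
Pow(Function('R')(14, U), 2) = Pow(Add(3, Pow(14, 2)), 2) = Pow(Add(3, 196), 2) = Pow(199, 2) = 39601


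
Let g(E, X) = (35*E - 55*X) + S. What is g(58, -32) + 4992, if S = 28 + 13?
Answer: 8823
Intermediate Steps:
S = 41
g(E, X) = 41 - 55*X + 35*E (g(E, X) = (35*E - 55*X) + 41 = (-55*X + 35*E) + 41 = 41 - 55*X + 35*E)
g(58, -32) + 4992 = (41 - 55*(-32) + 35*58) + 4992 = (41 + 1760 + 2030) + 4992 = 3831 + 4992 = 8823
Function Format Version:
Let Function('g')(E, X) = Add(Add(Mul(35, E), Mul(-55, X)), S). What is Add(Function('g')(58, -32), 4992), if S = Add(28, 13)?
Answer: 8823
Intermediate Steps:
S = 41
Function('g')(E, X) = Add(41, Mul(-55, X), Mul(35, E)) (Function('g')(E, X) = Add(Add(Mul(35, E), Mul(-55, X)), 41) = Add(Add(Mul(-55, X), Mul(35, E)), 41) = Add(41, Mul(-55, X), Mul(35, E)))
Add(Function('g')(58, -32), 4992) = Add(Add(41, Mul(-55, -32), Mul(35, 58)), 4992) = Add(Add(41, 1760, 2030), 4992) = Add(3831, 4992) = 8823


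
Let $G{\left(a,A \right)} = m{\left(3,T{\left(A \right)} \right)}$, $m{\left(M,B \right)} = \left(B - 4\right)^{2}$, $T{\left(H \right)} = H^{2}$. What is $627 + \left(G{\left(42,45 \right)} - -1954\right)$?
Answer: $4087022$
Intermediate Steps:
$m{\left(M,B \right)} = \left(-4 + B\right)^{2}$
$G{\left(a,A \right)} = \left(-4 + A^{2}\right)^{2}$
$627 + \left(G{\left(42,45 \right)} - -1954\right) = 627 - \left(-1954 - \left(-4 + 45^{2}\right)^{2}\right) = 627 + \left(\left(-4 + 2025\right)^{2} + 1954\right) = 627 + \left(2021^{2} + 1954\right) = 627 + \left(4084441 + 1954\right) = 627 + 4086395 = 4087022$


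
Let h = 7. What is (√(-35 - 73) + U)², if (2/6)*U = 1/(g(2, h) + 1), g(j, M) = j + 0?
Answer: -107 + 12*I*√3 ≈ -107.0 + 20.785*I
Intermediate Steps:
g(j, M) = j
U = 1 (U = 3/(2 + 1) = 3/3 = 3*(⅓) = 1)
(√(-35 - 73) + U)² = (√(-35 - 73) + 1)² = (√(-108) + 1)² = (6*I*√3 + 1)² = (1 + 6*I*√3)²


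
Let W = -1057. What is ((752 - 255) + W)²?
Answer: 313600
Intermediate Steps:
((752 - 255) + W)² = ((752 - 255) - 1057)² = (497 - 1057)² = (-560)² = 313600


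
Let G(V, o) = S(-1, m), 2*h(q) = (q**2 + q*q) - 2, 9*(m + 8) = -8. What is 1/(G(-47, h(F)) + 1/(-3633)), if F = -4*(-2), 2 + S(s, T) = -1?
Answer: -3633/10900 ≈ -0.33330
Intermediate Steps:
m = -80/9 (m = -8 + (1/9)*(-8) = -8 - 8/9 = -80/9 ≈ -8.8889)
S(s, T) = -3 (S(s, T) = -2 - 1 = -3)
F = 8
h(q) = -1 + q**2 (h(q) = ((q**2 + q*q) - 2)/2 = ((q**2 + q**2) - 2)/2 = (2*q**2 - 2)/2 = (-2 + 2*q**2)/2 = -1 + q**2)
G(V, o) = -3
1/(G(-47, h(F)) + 1/(-3633)) = 1/(-3 + 1/(-3633)) = 1/(-3 - 1/3633) = 1/(-10900/3633) = -3633/10900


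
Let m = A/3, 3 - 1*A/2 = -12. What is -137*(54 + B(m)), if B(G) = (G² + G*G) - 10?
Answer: -33428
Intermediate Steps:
A = 30 (A = 6 - 2*(-12) = 6 + 24 = 30)
m = 10 (m = 30/3 = 30*(⅓) = 10)
B(G) = -10 + 2*G² (B(G) = (G² + G²) - 10 = 2*G² - 10 = -10 + 2*G²)
-137*(54 + B(m)) = -137*(54 + (-10 + 2*10²)) = -137*(54 + (-10 + 2*100)) = -137*(54 + (-10 + 200)) = -137*(54 + 190) = -137*244 = -33428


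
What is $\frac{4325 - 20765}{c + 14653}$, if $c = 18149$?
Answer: $- \frac{2740}{5467} \approx -0.50119$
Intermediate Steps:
$\frac{4325 - 20765}{c + 14653} = \frac{4325 - 20765}{18149 + 14653} = - \frac{16440}{32802} = \left(-16440\right) \frac{1}{32802} = - \frac{2740}{5467}$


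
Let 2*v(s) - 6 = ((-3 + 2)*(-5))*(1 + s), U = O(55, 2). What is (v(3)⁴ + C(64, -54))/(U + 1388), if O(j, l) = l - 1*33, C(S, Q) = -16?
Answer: 28545/1357 ≈ 21.035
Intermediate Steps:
O(j, l) = -33 + l (O(j, l) = l - 33 = -33 + l)
U = -31 (U = -33 + 2 = -31)
v(s) = 11/2 + 5*s/2 (v(s) = 3 + (((-3 + 2)*(-5))*(1 + s))/2 = 3 + ((-1*(-5))*(1 + s))/2 = 3 + (5*(1 + s))/2 = 3 + (5 + 5*s)/2 = 3 + (5/2 + 5*s/2) = 11/2 + 5*s/2)
(v(3)⁴ + C(64, -54))/(U + 1388) = ((11/2 + (5/2)*3)⁴ - 16)/(-31 + 1388) = ((11/2 + 15/2)⁴ - 16)/1357 = (13⁴ - 16)*(1/1357) = (28561 - 16)*(1/1357) = 28545*(1/1357) = 28545/1357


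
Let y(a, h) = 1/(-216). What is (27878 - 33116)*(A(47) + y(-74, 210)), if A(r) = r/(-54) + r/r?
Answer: -2619/4 ≈ -654.75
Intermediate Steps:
A(r) = 1 - r/54 (A(r) = r*(-1/54) + 1 = -r/54 + 1 = 1 - r/54)
y(a, h) = -1/216
(27878 - 33116)*(A(47) + y(-74, 210)) = (27878 - 33116)*((1 - 1/54*47) - 1/216) = -5238*((1 - 47/54) - 1/216) = -5238*(7/54 - 1/216) = -5238*⅛ = -2619/4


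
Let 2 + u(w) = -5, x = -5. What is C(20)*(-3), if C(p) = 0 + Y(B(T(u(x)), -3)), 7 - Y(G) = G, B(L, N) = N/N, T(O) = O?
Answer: -18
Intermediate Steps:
u(w) = -7 (u(w) = -2 - 5 = -7)
B(L, N) = 1
Y(G) = 7 - G
C(p) = 6 (C(p) = 0 + (7 - 1*1) = 0 + (7 - 1) = 0 + 6 = 6)
C(20)*(-3) = 6*(-3) = -18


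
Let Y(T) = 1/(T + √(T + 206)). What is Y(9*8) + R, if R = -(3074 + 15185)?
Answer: -44789291/2453 - √278/4906 ≈ -18259.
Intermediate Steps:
R = -18259 (R = -1*18259 = -18259)
Y(T) = 1/(T + √(206 + T))
Y(9*8) + R = 1/(9*8 + √(206 + 9*8)) - 18259 = 1/(72 + √(206 + 72)) - 18259 = 1/(72 + √278) - 18259 = -18259 + 1/(72 + √278)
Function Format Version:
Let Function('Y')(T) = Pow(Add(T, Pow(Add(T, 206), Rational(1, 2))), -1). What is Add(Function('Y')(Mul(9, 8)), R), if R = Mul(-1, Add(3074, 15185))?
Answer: Add(Rational(-44789291, 2453), Mul(Rational(-1, 4906), Pow(278, Rational(1, 2)))) ≈ -18259.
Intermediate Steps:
R = -18259 (R = Mul(-1, 18259) = -18259)
Function('Y')(T) = Pow(Add(T, Pow(Add(206, T), Rational(1, 2))), -1)
Add(Function('Y')(Mul(9, 8)), R) = Add(Pow(Add(Mul(9, 8), Pow(Add(206, Mul(9, 8)), Rational(1, 2))), -1), -18259) = Add(Pow(Add(72, Pow(Add(206, 72), Rational(1, 2))), -1), -18259) = Add(Pow(Add(72, Pow(278, Rational(1, 2))), -1), -18259) = Add(-18259, Pow(Add(72, Pow(278, Rational(1, 2))), -1))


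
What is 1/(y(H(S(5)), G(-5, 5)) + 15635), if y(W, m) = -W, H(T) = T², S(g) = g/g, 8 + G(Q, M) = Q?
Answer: 1/15634 ≈ 6.3963e-5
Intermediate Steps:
G(Q, M) = -8 + Q
S(g) = 1
1/(y(H(S(5)), G(-5, 5)) + 15635) = 1/(-1*1² + 15635) = 1/(-1*1 + 15635) = 1/(-1 + 15635) = 1/15634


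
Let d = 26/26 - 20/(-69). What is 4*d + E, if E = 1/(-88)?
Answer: 31259/6072 ≈ 5.1481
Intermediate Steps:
E = -1/88 ≈ -0.011364
d = 89/69 (d = 26*(1/26) - 20*(-1/69) = 1 + 20/69 = 89/69 ≈ 1.2899)
4*d + E = 4*(89/69) - 1/88 = 356/69 - 1/88 = 31259/6072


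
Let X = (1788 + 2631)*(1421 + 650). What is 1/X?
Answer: 1/9151749 ≈ 1.0927e-7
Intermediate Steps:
X = 9151749 (X = 4419*2071 = 9151749)
1/X = 1/9151749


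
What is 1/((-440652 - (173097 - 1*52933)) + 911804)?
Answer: 1/350988 ≈ 2.8491e-6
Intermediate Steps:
1/((-440652 - (173097 - 1*52933)) + 911804) = 1/((-440652 - (173097 - 52933)) + 911804) = 1/((-440652 - 1*120164) + 911804) = 1/((-440652 - 120164) + 911804) = 1/(-560816 + 911804) = 1/350988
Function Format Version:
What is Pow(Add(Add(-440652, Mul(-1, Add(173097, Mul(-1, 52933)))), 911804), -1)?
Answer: Rational(1, 350988) ≈ 2.8491e-6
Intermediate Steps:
Pow(Add(Add(-440652, Mul(-1, Add(173097, Mul(-1, 52933)))), 911804), -1) = Pow(Add(Add(-440652, Mul(-1, Add(173097, -52933))), 911804), -1) = Pow(Add(Add(-440652, Mul(-1, 120164)), 911804), -1) = Pow(Add(Add(-440652, -120164), 911804), -1) = Pow(Add(-560816, 911804), -1) = Pow(350988, -1) = Rational(1, 350988)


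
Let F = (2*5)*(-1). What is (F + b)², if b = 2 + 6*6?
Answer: 784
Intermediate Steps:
b = 38 (b = 2 + 36 = 38)
F = -10 (F = 10*(-1) = -10)
(F + b)² = (-10 + 38)² = 28² = 784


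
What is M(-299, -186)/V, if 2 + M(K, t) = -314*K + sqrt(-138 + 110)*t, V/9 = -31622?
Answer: -46942/142299 + 62*I*sqrt(7)/47433 ≈ -0.32988 + 0.0034583*I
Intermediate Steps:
V = -284598 (V = 9*(-31622) = -284598)
M(K, t) = -2 - 314*K + 2*I*t*sqrt(7) (M(K, t) = -2 + (-314*K + sqrt(-138 + 110)*t) = -2 + (-314*K + sqrt(-28)*t) = -2 + (-314*K + (2*I*sqrt(7))*t) = -2 + (-314*K + 2*I*t*sqrt(7)) = -2 - 314*K + 2*I*t*sqrt(7))
M(-299, -186)/V = (-2 - 314*(-299) + 2*I*(-186)*sqrt(7))/(-284598) = (-2 + 93886 - 372*I*sqrt(7))*(-1/284598) = (93884 - 372*I*sqrt(7))*(-1/284598) = -46942/142299 + 62*I*sqrt(7)/47433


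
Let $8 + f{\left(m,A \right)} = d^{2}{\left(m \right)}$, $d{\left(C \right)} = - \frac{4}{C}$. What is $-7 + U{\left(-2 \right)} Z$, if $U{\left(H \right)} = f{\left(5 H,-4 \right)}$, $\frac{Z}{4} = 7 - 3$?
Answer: $- \frac{3311}{25} \approx -132.44$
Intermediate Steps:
$Z = 16$ ($Z = 4 \left(7 - 3\right) = 4 \cdot 4 = 16$)
$f{\left(m,A \right)} = -8 + \frac{16}{m^{2}}$ ($f{\left(m,A \right)} = -8 + \left(- \frac{4}{m}\right)^{2} = -8 + \frac{16}{m^{2}}$)
$U{\left(H \right)} = -8 + \frac{16}{25 H^{2}}$
$-7 + U{\left(-2 \right)} Z = -7 + \left(-8 + \frac{16}{25 \cdot 4}\right) 16 = -7 + \left(-8 + \frac{16}{25} \cdot \frac{1}{4}\right) 16 = -7 + \left(-8 + \frac{4}{25}\right) 16 = -7 - \frac{3136}{25} = - \frac{3311}{25}$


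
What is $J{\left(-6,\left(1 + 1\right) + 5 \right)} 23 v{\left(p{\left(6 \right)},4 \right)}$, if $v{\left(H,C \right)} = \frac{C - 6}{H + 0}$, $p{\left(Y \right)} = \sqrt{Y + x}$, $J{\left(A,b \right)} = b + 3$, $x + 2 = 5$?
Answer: $- \frac{460}{3} \approx -153.33$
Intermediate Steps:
$x = 3$ ($x = -2 + 5 = 3$)
$J{\left(A,b \right)} = 3 + b$
$p{\left(Y \right)} = \sqrt{3 + Y}$ ($p{\left(Y \right)} = \sqrt{Y + 3} = \sqrt{3 + Y}$)
$v{\left(H,C \right)} = \frac{-6 + C}{H}$
$J{\left(-6,\left(1 + 1\right) + 5 \right)} 23 v{\left(p{\left(6 \right)},4 \right)} = \left(3 + \left(\left(1 + 1\right) + 5\right)\right) 23 \frac{-6 + 4}{\sqrt{3 + 6}} = \left(3 + \left(2 + 5\right)\right) 23 \frac{1}{\sqrt{9}} \left(-2\right) = \left(3 + 7\right) 23 \cdot \frac{1}{3} \left(-2\right) = 10 \cdot 23 \cdot \frac{1}{3} \left(-2\right) = 230 \left(- \frac{2}{3}\right) = - \frac{460}{3}$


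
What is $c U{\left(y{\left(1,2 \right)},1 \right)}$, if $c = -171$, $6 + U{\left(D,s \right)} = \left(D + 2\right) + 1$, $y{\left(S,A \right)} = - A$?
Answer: $855$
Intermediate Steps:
$U{\left(D,s \right)} = -3 + D$ ($U{\left(D,s \right)} = -6 + \left(\left(D + 2\right) + 1\right) = -6 + \left(\left(2 + D\right) + 1\right) = -6 + \left(3 + D\right) = -3 + D$)
$c U{\left(y{\left(1,2 \right)},1 \right)} = - 171 \left(-3 - 2\right) = \left(-171\right) \left(-5\right) = 855$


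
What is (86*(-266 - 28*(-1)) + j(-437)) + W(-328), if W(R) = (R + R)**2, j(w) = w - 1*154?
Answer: 409277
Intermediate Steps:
j(w) = -154 + w (j(w) = w - 154 = -154 + w)
W(R) = 4*R**2 (W(R) = (2*R)**2 = 4*R**2)
(86*(-266 - 28*(-1)) + j(-437)) + W(-328) = (86*(-266 - 28*(-1)) + (-154 - 437)) + 4*(-328)**2 = (86*(-266 + 28) - 591) + 4*107584 = (86*(-238) - 591) + 430336 = (-20468 - 591) + 430336 = -21059 + 430336 = 409277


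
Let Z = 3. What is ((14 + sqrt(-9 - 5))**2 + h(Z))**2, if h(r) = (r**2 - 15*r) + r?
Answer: 11225 + 8344*I*sqrt(14) ≈ 11225.0 + 31220.0*I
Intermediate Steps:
h(r) = r**2 - 14*r
((14 + sqrt(-9 - 5))**2 + h(Z))**2 = ((14 + sqrt(-9 - 5))**2 + 3*(-14 + 3))**2 = ((14 + sqrt(-14))**2 + 3*(-11))**2 = ((14 + I*sqrt(14))**2 - 33)**2 = (-33 + (14 + I*sqrt(14))**2)**2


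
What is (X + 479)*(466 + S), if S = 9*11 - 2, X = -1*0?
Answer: 269677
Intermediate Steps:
X = 0
S = 97 (S = 99 - 2 = 97)
(X + 479)*(466 + S) = (0 + 479)*(466 + 97) = 479*563 = 269677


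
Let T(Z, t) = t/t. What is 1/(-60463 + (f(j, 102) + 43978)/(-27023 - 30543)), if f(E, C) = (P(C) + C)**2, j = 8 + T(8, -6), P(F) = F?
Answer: -28783/1740349326 ≈ -1.6539e-5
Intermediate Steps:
T(Z, t) = 1
j = 9 (j = 8 + 1 = 9)
f(E, C) = 4*C**2 (f(E, C) = (C + C)**2 = (2*C)**2 = 4*C**2)
1/(-60463 + (f(j, 102) + 43978)/(-27023 - 30543)) = 1/(-60463 + (4*102**2 + 43978)/(-27023 - 30543)) = 1/(-60463 + (4*10404 + 43978)/(-57566)) = 1/(-60463 + (41616 + 43978)*(-1/57566)) = 1/(-60463 + 85594*(-1/57566)) = 1/(-60463 - 42797/28783) = 1/(-1740349326/28783) = -28783/1740349326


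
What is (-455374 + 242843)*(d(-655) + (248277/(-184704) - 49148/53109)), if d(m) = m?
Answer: 456760989969171305/3269814912 ≈ 1.3969e+8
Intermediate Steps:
(-455374 + 242843)*(d(-655) + (248277/(-184704) - 49148/53109)) = (-455374 + 242843)*(-655 + (248277/(-184704) - 49148/53109)) = -212531*(-655 + (248277*(-1/184704) - 49148*1/53109)) = -212531*(-655 + (-82759/61568 - 49148/53109)) = -212531*(-655 - 7421191795/3269814912) = -212531*(-2149149959155/3269814912) = 456760989969171305/3269814912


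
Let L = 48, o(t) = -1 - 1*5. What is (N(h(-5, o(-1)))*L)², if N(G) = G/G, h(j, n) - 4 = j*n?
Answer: 2304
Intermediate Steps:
o(t) = -6 (o(t) = -1 - 5 = -6)
h(j, n) = 4 + j*n
N(G) = 1
(N(h(-5, o(-1)))*L)² = (1*48)² = 48² = 2304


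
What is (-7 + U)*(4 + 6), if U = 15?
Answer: 80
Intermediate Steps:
(-7 + U)*(4 + 6) = (-7 + 15)*(4 + 6) = 8*10 = 80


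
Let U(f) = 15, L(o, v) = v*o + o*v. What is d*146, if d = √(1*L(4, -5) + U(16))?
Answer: 730*I ≈ 730.0*I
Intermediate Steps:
L(o, v) = 2*o*v (L(o, v) = o*v + o*v = 2*o*v)
d = 5*I (d = √(1*(2*4*(-5)) + 15) = √(1*(-40) + 15) = √(-40 + 15) = √(-25) = 5*I ≈ 5.0*I)
d*146 = (5*I)*146 = 730*I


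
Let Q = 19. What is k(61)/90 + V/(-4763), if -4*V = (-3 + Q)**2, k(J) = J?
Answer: 296303/428670 ≈ 0.69121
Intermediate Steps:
V = -64 (V = -(-3 + 19)**2/4 = -1/4*16**2 = -1/4*256 = -64)
k(61)/90 + V/(-4763) = 61/90 - 64/(-4763) = 61*(1/90) - 64*(-1/4763) = 61/90 + 64/4763 = 296303/428670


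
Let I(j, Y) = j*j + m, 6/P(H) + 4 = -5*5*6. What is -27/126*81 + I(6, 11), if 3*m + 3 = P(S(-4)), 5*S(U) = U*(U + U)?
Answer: 2715/154 ≈ 17.630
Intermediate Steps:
S(U) = 2*U**2/5 (S(U) = (U*(U + U))/5 = (U*(2*U))/5 = (2*U**2)/5 = 2*U**2/5)
P(H) = -3/77 (P(H) = 6/(-4 - 5*5*6) = 6/(-4 - 25*6) = 6/(-4 - 150) = 6/(-154) = 6*(-1/154) = -3/77)
m = -78/77 (m = -1 + (1/3)*(-3/77) = -1 - 1/77 = -78/77 ≈ -1.0130)
I(j, Y) = -78/77 + j**2 (I(j, Y) = j*j - 78/77 = j**2 - 78/77 = -78/77 + j**2)
-27/126*81 + I(6, 11) = -27/126*81 + (-78/77 + 6**2) = -27*1/126*81 + (-78/77 + 36) = -3/14*81 + 2694/77 = -243/14 + 2694/77 = 2715/154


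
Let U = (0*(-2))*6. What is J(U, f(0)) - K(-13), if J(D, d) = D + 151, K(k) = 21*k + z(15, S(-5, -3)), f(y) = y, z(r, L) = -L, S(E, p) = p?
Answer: 421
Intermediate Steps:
K(k) = 3 + 21*k (K(k) = 21*k - 1*(-3) = 21*k + 3 = 3 + 21*k)
U = 0 (U = 0*6 = 0)
J(D, d) = 151 + D
J(U, f(0)) - K(-13) = (151 + 0) - (3 + 21*(-13)) = 151 - (3 - 273) = 151 - 1*(-270) = 151 + 270 = 421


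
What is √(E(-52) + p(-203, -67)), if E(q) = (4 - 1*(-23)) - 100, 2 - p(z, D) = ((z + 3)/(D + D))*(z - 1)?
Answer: √1048081/67 ≈ 15.280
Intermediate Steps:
p(z, D) = 2 - (-1 + z)*(3 + z)/(2*D) (p(z, D) = 2 - (z + 3)/(D + D)*(z - 1) = 2 - (3 + z)/((2*D))*(-1 + z) = 2 - (3 + z)*(1/(2*D))*(-1 + z) = 2 - (3 + z)/(2*D)*(-1 + z) = 2 - (-1 + z)*(3 + z)/(2*D))
E(q) = -73 (E(q) = (4 + 23) - 100 = 27 - 100 = -73)
√(E(-52) + p(-203, -67)) = √(-73 + (½)*(3 - 1*(-203)² - 2*(-203) + 4*(-67))/(-67)) = √(-73 + (½)*(-1/67)*(3 - 1*41209 + 406 - 268)) = √(-73 + (½)*(-1/67)*(3 - 41209 + 406 - 268)) = √(-73 + (½)*(-1/67)*(-41068)) = √(-73 + 20534/67) = √(15643/67) = √1048081/67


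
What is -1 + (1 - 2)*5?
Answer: -6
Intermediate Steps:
-1 + (1 - 2)*5 = -1 - 1*5 = -1 - 5 = -6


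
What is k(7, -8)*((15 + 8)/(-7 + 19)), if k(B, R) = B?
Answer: 161/12 ≈ 13.417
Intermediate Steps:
k(7, -8)*((15 + 8)/(-7 + 19)) = 7*((15 + 8)/(-7 + 19)) = 7*(23/12) = 161/12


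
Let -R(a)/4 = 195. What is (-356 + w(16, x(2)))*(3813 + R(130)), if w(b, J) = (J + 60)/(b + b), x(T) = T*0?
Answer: -8592489/8 ≈ -1.0741e+6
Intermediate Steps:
x(T) = 0
R(a) = -780 (R(a) = -4*195 = -780)
w(b, J) = (60 + J)/(2*b) (w(b, J) = (60 + J)/((2*b)) = (60 + J)*(1/(2*b)) = (60 + J)/(2*b))
(-356 + w(16, x(2)))*(3813 + R(130)) = (-356 + (½)*(60 + 0)/16)*(3813 - 780) = (-356 + (½)*(1/16)*60)*3033 = (-356 + 15/8)*3033 = -2833/8*3033 = -8592489/8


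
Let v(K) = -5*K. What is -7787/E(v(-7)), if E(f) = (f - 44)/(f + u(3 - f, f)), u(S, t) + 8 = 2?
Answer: 225823/9 ≈ 25091.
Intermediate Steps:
u(S, t) = -6 (u(S, t) = -8 + 2 = -6)
E(f) = (-44 + f)/(-6 + f) (E(f) = (f - 44)/(f - 6) = (-44 + f)/(-6 + f))
-7787/E(v(-7)) = -7787*(-6 - 5*(-7))/(-44 - 5*(-7)) = -7787*(-6 + 35)/(-44 + 35) = -7787/(-9/29) = -7787*(-29/9) = 225823/9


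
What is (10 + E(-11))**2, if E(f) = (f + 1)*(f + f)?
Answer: 52900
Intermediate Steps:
E(f) = 2*f*(1 + f) (E(f) = (1 + f)*(2*f) = 2*f*(1 + f))
(10 + E(-11))**2 = (10 + 2*(-11)*(1 - 11))**2 = (10 + 2*(-11)*(-10))**2 = (10 + 220)**2 = 230**2 = 52900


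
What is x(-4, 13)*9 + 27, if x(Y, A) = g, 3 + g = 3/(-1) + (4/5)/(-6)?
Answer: -141/5 ≈ -28.200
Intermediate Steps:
g = -92/15 (g = -3 + (3/(-1) + (4/5)/(-6)) = -3 + (3*(-1) + (4*(⅕))*(-⅙)) = -3 + (-3 + (⅘)*(-⅙)) = -3 + (-3 - 2/15) = -3 - 47/15 = -92/15 ≈ -6.1333)
x(Y, A) = -92/15
x(-4, 13)*9 + 27 = -92/15*9 + 27 = -276/5 + 27 = -141/5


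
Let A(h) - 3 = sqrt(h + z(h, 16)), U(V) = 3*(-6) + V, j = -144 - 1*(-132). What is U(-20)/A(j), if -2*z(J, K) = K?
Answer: -114/29 + 76*I*sqrt(5)/29 ≈ -3.931 + 5.86*I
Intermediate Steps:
j = -12 (j = -144 + 132 = -12)
z(J, K) = -K/2
U(V) = -18 + V
A(h) = 3 + sqrt(-8 + h) (A(h) = 3 + sqrt(h - 1/2*16) = 3 + sqrt(h - 8) = 3 + sqrt(-8 + h))
U(-20)/A(j) = (-18 - 20)/(3 + sqrt(-8 - 12)) = -38/(3 + sqrt(-20)) = -38/(3 + 2*I*sqrt(5))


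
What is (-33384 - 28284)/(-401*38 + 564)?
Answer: 30834/7337 ≈ 4.2025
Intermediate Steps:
(-33384 - 28284)/(-401*38 + 564) = -61668/(-15238 + 564) = -61668/(-14674) = -61668*(-1/14674) = 30834/7337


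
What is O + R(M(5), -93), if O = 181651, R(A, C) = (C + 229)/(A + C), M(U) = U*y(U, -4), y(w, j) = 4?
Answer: 13260387/73 ≈ 1.8165e+5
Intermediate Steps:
M(U) = 4*U (M(U) = U*4 = 4*U)
R(A, C) = (229 + C)/(A + C)
O + R(M(5), -93) = 181651 + (229 - 93)/(4*5 - 93) = 181651 + 136/(20 - 93) = 181651 + 136/(-73) = 181651 - 1/73*136 = 181651 - 136/73 = 13260387/73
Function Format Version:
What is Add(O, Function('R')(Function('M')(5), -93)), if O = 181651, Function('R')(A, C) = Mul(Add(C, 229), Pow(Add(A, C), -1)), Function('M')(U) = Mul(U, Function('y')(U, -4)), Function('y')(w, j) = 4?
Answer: Rational(13260387, 73) ≈ 1.8165e+5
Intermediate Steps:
Function('M')(U) = Mul(4, U) (Function('M')(U) = Mul(U, 4) = Mul(4, U))
Function('R')(A, C) = Mul(Pow(Add(A, C), -1), Add(229, C)) (Function('R')(A, C) = Mul(Add(229, C), Pow(Add(A, C), -1)) = Mul(Pow(Add(A, C), -1), Add(229, C)))
Add(O, Function('R')(Function('M')(5), -93)) = Add(181651, Mul(Pow(Add(Mul(4, 5), -93), -1), Add(229, -93))) = Add(181651, Mul(Pow(Add(20, -93), -1), 136)) = Add(181651, Mul(Pow(-73, -1), 136)) = Add(181651, Mul(Rational(-1, 73), 136)) = Add(181651, Rational(-136, 73)) = Rational(13260387, 73)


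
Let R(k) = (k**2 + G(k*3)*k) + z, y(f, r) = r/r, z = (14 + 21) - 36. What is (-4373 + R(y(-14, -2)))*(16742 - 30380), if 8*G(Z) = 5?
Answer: 238521801/4 ≈ 5.9630e+7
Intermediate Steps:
G(Z) = 5/8 (G(Z) = (1/8)*5 = 5/8)
z = -1 (z = 35 - 36 = -1)
y(f, r) = 1
R(k) = -1 + k**2 + 5*k/8 (R(k) = (k**2 + 5*k/8) - 1 = -1 + k**2 + 5*k/8)
(-4373 + R(y(-14, -2)))*(16742 - 30380) = (-4373 + (-1 + 1**2 + (5/8)*1))*(16742 - 30380) = (-4373 + (-1 + 1 + 5/8))*(-13638) = (-4373 + 5/8)*(-13638) = -34979/8*(-13638) = 238521801/4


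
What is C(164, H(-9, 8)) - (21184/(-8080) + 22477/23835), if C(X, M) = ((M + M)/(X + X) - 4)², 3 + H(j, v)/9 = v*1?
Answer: 143914906873/9249668880 ≈ 15.559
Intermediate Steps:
H(j, v) = -27 + 9*v (H(j, v) = -27 + 9*(v*1) = -27 + 9*v)
C(X, M) = (-4 + M/X)² (C(X, M) = ((2*M)/((2*X)) - 4)² = ((2*M)*(1/(2*X)) - 4)² = (M/X - 4)² = (-4 + M/X)²)
C(164, H(-9, 8)) - (21184/(-8080) + 22477/23835) = ((-27 + 9*8) - 4*164)²/164² - (21184/(-8080) + 22477/23835) = ((-27 + 72) - 656)²/26896 - (21184*(-1/8080) + 22477*(1/23835)) = (45 - 656)²/26896 - (-1324/505 + 3211/3405) = (1/26896)*(-611)² - 1*(-577333/343905) = (1/26896)*373321 + 577333/343905 = 373321/26896 + 577333/343905 = 143914906873/9249668880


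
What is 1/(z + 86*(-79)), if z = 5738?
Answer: -1/1056 ≈ -0.00094697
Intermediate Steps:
1/(z + 86*(-79)) = 1/(5738 + 86*(-79)) = 1/(5738 - 6794) = 1/(-1056) = -1/1056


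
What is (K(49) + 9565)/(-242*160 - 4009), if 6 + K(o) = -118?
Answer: -3147/14243 ≈ -0.22095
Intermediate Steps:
K(o) = -124 (K(o) = -6 - 118 = -124)
(K(49) + 9565)/(-242*160 - 4009) = (-124 + 9565)/(-242*160 - 4009) = 9441/(-38720 - 4009) = 9441/(-42729) = 9441*(-1/42729) = -3147/14243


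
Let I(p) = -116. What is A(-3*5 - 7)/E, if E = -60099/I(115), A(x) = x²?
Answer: 56144/60099 ≈ 0.93419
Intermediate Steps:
E = 60099/116 (E = -60099/(-116) = -60099*(-1/116) = 60099/116 ≈ 518.09)
A(-3*5 - 7)/E = (-3*5 - 7)²/(60099/116) = (-15 - 7)²*(116/60099) = (-22)²*(116/60099) = 484*(116/60099) = 56144/60099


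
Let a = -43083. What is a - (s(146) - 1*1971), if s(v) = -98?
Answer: -41014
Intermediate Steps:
a - (s(146) - 1*1971) = -43083 - (-98 - 1*1971) = -43083 - (-98 - 1971) = -43083 - 1*(-2069) = -43083 + 2069 = -41014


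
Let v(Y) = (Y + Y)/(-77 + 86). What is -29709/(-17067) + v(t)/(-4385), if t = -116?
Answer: 392141743/224516385 ≈ 1.7466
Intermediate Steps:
v(Y) = 2*Y/9 (v(Y) = (2*Y)/9 = (2*Y)*(1/9) = 2*Y/9)
-29709/(-17067) + v(t)/(-4385) = -29709/(-17067) + ((2/9)*(-116))/(-4385) = -29709*(-1/17067) - 232/9*(-1/4385) = 9903/5689 + 232/39465 = 392141743/224516385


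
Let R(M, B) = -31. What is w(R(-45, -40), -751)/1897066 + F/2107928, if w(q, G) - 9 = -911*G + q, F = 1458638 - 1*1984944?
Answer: 110919633949/999719634812 ≈ 0.11095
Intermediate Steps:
F = -526306 (F = 1458638 - 1984944 = -526306)
w(q, G) = 9 + q - 911*G (w(q, G) = 9 + (-911*G + q) = 9 + (q - 911*G) = 9 + q - 911*G)
w(R(-45, -40), -751)/1897066 + F/2107928 = (9 - 31 - 911*(-751))/1897066 - 526306/2107928 = (9 - 31 + 684161)*(1/1897066) - 526306*1/2107928 = 684139*(1/1897066) - 263153/1053964 = 684139/1897066 - 263153/1053964 = 110919633949/999719634812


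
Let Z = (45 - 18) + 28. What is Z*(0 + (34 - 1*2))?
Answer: 1760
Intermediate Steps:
Z = 55 (Z = 27 + 28 = 55)
Z*(0 + (34 - 1*2)) = 55*(0 + (34 - 1*2)) = 55*(0 + (34 - 2)) = 55*(0 + 32) = 55*32 = 1760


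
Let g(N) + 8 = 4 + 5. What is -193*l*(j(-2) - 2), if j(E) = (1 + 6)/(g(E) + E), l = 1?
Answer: 1737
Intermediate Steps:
g(N) = 1 (g(N) = -8 + (4 + 5) = -8 + 9 = 1)
j(E) = 7/(1 + E) (j(E) = (1 + 6)/(1 + E) = 7/(1 + E))
-193*l*(j(-2) - 2) = -193*(7/(1 - 2) - 2) = -193*(7/(-1) - 2) = -193*(7*(-1) - 2) = -193*(-7 - 2) = -193*(-9) = 1737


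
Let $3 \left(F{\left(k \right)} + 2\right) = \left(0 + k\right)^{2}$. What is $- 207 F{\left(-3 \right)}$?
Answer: $-207$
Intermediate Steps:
$F{\left(k \right)} = -2 + \frac{k^{2}}{3}$ ($F{\left(k \right)} = -2 + \frac{\left(0 + k\right)^{2}}{3} = -2 + \frac{k^{2}}{3}$)
$- 207 F{\left(-3 \right)} = - 207 \left(-2 + \frac{\left(-3\right)^{2}}{3}\right) = - 207 \left(-2 + \frac{1}{3} \cdot 9\right) = - 207 \left(-2 + 3\right) = \left(-207\right) 1 = -207$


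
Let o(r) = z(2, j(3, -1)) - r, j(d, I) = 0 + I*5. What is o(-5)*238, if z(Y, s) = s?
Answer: 0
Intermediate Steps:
j(d, I) = 5*I (j(d, I) = 0 + 5*I = 5*I)
o(r) = -5 - r (o(r) = 5*(-1) - r = -5 - r)
o(-5)*238 = (-5 - 1*(-5))*238 = (-5 + 5)*238 = 0*238 = 0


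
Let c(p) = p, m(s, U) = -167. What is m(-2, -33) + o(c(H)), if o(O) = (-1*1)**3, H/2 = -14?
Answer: -168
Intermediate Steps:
H = -28 (H = 2*(-14) = -28)
o(O) = -1 (o(O) = (-1)**3 = -1)
m(-2, -33) + o(c(H)) = -167 - 1 = -168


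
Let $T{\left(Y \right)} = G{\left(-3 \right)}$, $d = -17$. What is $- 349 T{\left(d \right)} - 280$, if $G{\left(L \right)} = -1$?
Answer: $69$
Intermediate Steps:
$T{\left(Y \right)} = -1$
$- 349 T{\left(d \right)} - 280 = \left(-349\right) \left(-1\right) - 280 = 349 - 280 = 69$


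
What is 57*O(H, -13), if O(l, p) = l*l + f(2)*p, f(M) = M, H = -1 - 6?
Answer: 1311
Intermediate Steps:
H = -7
O(l, p) = l² + 2*p (O(l, p) = l*l + 2*p = l² + 2*p)
57*O(H, -13) = 57*((-7)² + 2*(-13)) = 57*(49 - 26) = 57*23 = 1311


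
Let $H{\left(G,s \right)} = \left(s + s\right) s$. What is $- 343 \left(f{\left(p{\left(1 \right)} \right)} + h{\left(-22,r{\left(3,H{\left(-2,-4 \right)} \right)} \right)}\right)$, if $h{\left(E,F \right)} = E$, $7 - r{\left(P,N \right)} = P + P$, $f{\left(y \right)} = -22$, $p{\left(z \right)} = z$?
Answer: $15092$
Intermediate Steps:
$H{\left(G,s \right)} = 2 s^{2}$ ($H{\left(G,s \right)} = 2 s s = 2 s^{2}$)
$r{\left(P,N \right)} = 7 - 2 P$ ($r{\left(P,N \right)} = 7 - \left(P + P\right) = 7 - 2 P$)
$- 343 \left(f{\left(p{\left(1 \right)} \right)} + h{\left(-22,r{\left(3,H{\left(-2,-4 \right)} \right)} \right)}\right) = - 343 \left(-22 - 22\right) = \left(-343\right) \left(-44\right) = 15092$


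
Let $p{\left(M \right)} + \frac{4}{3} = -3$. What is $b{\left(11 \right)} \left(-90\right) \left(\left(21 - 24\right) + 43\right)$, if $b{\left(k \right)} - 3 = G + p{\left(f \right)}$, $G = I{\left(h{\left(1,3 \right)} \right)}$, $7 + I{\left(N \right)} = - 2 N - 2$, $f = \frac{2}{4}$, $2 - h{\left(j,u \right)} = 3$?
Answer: $30000$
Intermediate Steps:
$h{\left(j,u \right)} = -1$ ($h{\left(j,u \right)} = 2 - 3 = -1$)
$f = \frac{1}{2}$ ($f = 2 \cdot \frac{1}{4} = \frac{1}{2} \approx 0.5$)
$p{\left(M \right)} = - \frac{13}{3}$ ($p{\left(M \right)} = - \frac{4}{3} - 3 = - \frac{13}{3}$)
$I{\left(N \right)} = -9 - 2 N$ ($I{\left(N \right)} = -7 - \left(2 + 2 N\right) = -9 - 2 N$)
$G = -7$ ($G = -9 - -2 = -9 + 2 = -7$)
$b{\left(k \right)} = - \frac{25}{3}$ ($b{\left(k \right)} = 3 - \frac{34}{3} = - \frac{25}{3}$)
$b{\left(11 \right)} \left(-90\right) \left(\left(21 - 24\right) + 43\right) = \left(- \frac{25}{3}\right) \left(-90\right) \left(\left(21 - 24\right) + 43\right) = 750 \left(-3 + 43\right) = 750 \cdot 40 = 30000$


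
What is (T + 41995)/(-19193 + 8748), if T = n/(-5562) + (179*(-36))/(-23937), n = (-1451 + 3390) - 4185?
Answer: -186373428802/46354072311 ≈ -4.0206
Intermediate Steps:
n = -2246 (n = 1939 - 4185 = -2246)
T = 14934005/22189599 (T = -2246/(-5562) + (179*(-36))/(-23937) = -2246*(-1/5562) - 6444*(-1/23937) = 1123/2781 + 2148/7979 = 14934005/22189599 ≈ 0.67302)
(T + 41995)/(-19193 + 8748) = (14934005/22189599 + 41995)/(-19193 + 8748) = (931867144010/22189599)/(-10445) = (931867144010/22189599)*(-1/10445) = -186373428802/46354072311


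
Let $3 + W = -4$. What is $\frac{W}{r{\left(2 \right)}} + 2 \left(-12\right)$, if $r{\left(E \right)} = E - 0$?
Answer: $- \frac{55}{2} \approx -27.5$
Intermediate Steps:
$W = -7$ ($W = -3 - 4 = -7$)
$r{\left(E \right)} = E$ ($r{\left(E \right)} = E + 0 = E$)
$\frac{W}{r{\left(2 \right)}} + 2 \left(-12\right) = - \frac{7}{2} + 2 \left(-12\right) = \left(-7\right) \frac{1}{2} - 24 = - \frac{7}{2} - 24 = - \frac{55}{2}$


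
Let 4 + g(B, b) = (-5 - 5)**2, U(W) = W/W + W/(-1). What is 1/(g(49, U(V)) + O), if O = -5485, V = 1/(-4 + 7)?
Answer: -1/5389 ≈ -0.00018556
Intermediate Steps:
V = 1/3 ≈ 0.33333
U(W) = 1 - W (U(W) = 1 + W*(-1) = 1 - W)
g(B, b) = 96 (g(B, b) = -4 + (-5 - 5)**2 = -4 + (-10)**2 = -4 + 100 = 96)
1/(g(49, U(V)) + O) = 1/(96 - 5485) = 1/(-5389) = -1/5389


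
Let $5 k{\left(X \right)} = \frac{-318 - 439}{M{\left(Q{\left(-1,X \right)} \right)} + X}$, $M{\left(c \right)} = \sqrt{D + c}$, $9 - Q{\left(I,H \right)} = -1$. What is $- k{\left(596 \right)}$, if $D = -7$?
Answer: $\frac{451172}{1776065} - \frac{757 \sqrt{3}}{1776065} \approx 0.25329$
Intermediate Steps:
$Q{\left(I,H \right)} = 10$ ($Q{\left(I,H \right)} = 9 - -1 = 9 + 1 = 10$)
$M{\left(c \right)} = \sqrt{-7 + c}$
$k{\left(X \right)} = - \frac{757}{5 \left(X + \sqrt{3}\right)}$ ($k{\left(X \right)} = \frac{\left(-318 - 439\right) \frac{1}{\sqrt{-7 + 10} + X}}{5} = \frac{\left(-757\right) \frac{1}{\sqrt{3} + X}}{5} = \frac{\left(-757\right) \frac{1}{X + \sqrt{3}}}{5} = - \frac{757}{5 \left(X + \sqrt{3}\right)}$)
$- k{\left(596 \right)} = - \frac{-757}{5 \cdot 596 + 5 \sqrt{3}} = - \frac{-757}{2980 + 5 \sqrt{3}} = \frac{757}{2980 + 5 \sqrt{3}}$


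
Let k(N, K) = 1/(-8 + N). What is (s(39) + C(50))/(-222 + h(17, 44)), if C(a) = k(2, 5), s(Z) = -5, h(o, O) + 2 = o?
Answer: 31/1242 ≈ 0.024960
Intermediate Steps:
h(o, O) = -2 + o
C(a) = -⅙ (C(a) = 1/(-8 + 2) = 1/(-6) = -⅙)
(s(39) + C(50))/(-222 + h(17, 44)) = (-5 - ⅙)/(-222 + (-2 + 17)) = -31/(6*(-222 + 15)) = -31/6/(-207) = -31/6*(-1/207) = 31/1242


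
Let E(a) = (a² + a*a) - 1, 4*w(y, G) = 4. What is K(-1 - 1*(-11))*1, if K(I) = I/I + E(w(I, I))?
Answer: 2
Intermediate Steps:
w(y, G) = 1 (w(y, G) = (¼)*4 = 1)
E(a) = -1 + 2*a² (E(a) = (a² + a²) - 1 = 2*a² - 1 = -1 + 2*a²)
K(I) = 2 (K(I) = I/I + (-1 + 2*1²) = 1 + (-1 + 2*1) = 1 + (-1 + 2) = 1 + 1 = 2)
K(-1 - 1*(-11))*1 = 2*1 = 2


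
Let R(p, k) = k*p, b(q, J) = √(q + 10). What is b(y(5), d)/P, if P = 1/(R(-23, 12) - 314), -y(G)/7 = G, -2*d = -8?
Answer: -2950*I ≈ -2950.0*I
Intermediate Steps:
d = 4 (d = -½*(-8) = 4)
y(G) = -7*G
b(q, J) = √(10 + q)
P = -1/590 (P = 1/(12*(-23) - 314) = 1/(-276 - 314) = 1/(-590) = -1/590 ≈ -0.0016949)
b(y(5), d)/P = √(10 - 7*5)/(-1/590) = √(10 - 35)*(-590) = √(-25)*(-590) = (5*I)*(-590) = -2950*I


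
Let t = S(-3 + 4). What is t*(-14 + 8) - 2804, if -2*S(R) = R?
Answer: -2801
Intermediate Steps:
S(R) = -R/2
t = -½ (t = -(-3 + 4)/2 = -½*1 = -½ ≈ -0.50000)
t*(-14 + 8) - 2804 = -(-14 + 8)/2 - 2804 = -½*(-6) - 2804 = 3 - 2804 = -2801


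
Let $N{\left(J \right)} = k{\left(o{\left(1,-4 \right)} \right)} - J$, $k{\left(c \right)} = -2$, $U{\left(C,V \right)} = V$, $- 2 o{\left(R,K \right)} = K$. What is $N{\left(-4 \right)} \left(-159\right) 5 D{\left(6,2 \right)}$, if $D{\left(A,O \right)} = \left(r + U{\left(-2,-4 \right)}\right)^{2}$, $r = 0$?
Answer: $-25440$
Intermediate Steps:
$o{\left(R,K \right)} = - \frac{K}{2}$
$D{\left(A,O \right)} = 16$ ($D{\left(A,O \right)} = \left(0 - 4\right)^{2} = \left(-4\right)^{2} = 16$)
$N{\left(J \right)} = -2 - J$
$N{\left(-4 \right)} \left(-159\right) 5 D{\left(6,2 \right)} = \left(-2 - -4\right) \left(-159\right) 5 \cdot 16 = \left(-2 + 4\right) \left(-159\right) 80 = 2 \left(-159\right) 80 = \left(-318\right) 80 = -25440$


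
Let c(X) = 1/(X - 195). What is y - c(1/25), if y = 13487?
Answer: 65735663/4874 ≈ 13487.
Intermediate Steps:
c(X) = 1/(-195 + X)
y - c(1/25) = 13487 - 1/(-195 + 1/25) = 13487 - 1/(-4874/25) = 13487 - 1*(-25/4874) = 13487 + 25/4874 = 65735663/4874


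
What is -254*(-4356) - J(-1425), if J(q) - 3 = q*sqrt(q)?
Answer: 1106421 + 7125*I*sqrt(57) ≈ 1.1064e+6 + 53793.0*I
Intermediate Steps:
J(q) = 3 + q**(3/2) (J(q) = 3 + q*sqrt(q) = 3 + q**(3/2))
-254*(-4356) - J(-1425) = -254*(-4356) - (3 + (-1425)**(3/2)) = 1106424 - (3 - 7125*I*sqrt(57)) = 1106424 + (-3 + 7125*I*sqrt(57)) = 1106421 + 7125*I*sqrt(57)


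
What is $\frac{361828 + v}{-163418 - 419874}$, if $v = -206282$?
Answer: $- \frac{77773}{291646} \approx -0.26667$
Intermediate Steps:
$\frac{361828 + v}{-163418 - 419874} = \frac{361828 - 206282}{-163418 - 419874} = \frac{155546}{-583292} = 155546 \left(- \frac{1}{583292}\right) = - \frac{77773}{291646}$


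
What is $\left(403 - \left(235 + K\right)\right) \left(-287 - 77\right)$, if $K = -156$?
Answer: $-117936$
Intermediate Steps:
$\left(403 - \left(235 + K\right)\right) \left(-287 - 77\right) = \left(403 - 79\right) \left(-287 - 77\right) = \left(403 + \left(-235 + 156\right)\right) \left(-364\right) = \left(403 - 79\right) \left(-364\right) = 324 \left(-364\right) = -117936$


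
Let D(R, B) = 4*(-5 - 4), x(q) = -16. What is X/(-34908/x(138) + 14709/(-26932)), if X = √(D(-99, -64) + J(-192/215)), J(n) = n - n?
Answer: 26932*I/9790697 ≈ 0.0027508*I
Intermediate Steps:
D(R, B) = -36 (D(R, B) = 4*(-9) = -36)
J(n) = 0
X = 6*I (X = √(-36 + 0) = √(-36) = 6*I ≈ 6.0*I)
X/(-34908/x(138) + 14709/(-26932)) = (6*I)/(-34908/(-16) + 14709/(-26932)) = (6*I)/(-34908*(-1/16) + 14709*(-1/26932)) = (6*I)/(8727/4 - 14709/26932) = (6*I)/(29372091/13466) = (6*I)*(13466/29372091) = 26932*I/9790697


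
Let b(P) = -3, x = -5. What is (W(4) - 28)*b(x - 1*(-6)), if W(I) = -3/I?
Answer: 345/4 ≈ 86.250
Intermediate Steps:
(W(4) - 28)*b(x - 1*(-6)) = (-3/4 - 28)*(-3) = (-3*¼ - 28)*(-3) = (-¾ - 28)*(-3) = -115/4*(-3) = 345/4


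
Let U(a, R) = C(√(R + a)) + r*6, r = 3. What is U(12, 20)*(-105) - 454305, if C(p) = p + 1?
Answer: -456300 - 420*√2 ≈ -4.5689e+5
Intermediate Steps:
C(p) = 1 + p
U(a, R) = 19 + √(R + a) (U(a, R) = (1 + √(R + a)) + 3*6 = (1 + √(R + a)) + 18 = 19 + √(R + a))
U(12, 20)*(-105) - 454305 = (19 + √(20 + 12))*(-105) - 454305 = (19 + √32)*(-105) - 454305 = (19 + 4*√2)*(-105) - 454305 = (-1995 - 420*√2) - 454305 = -456300 - 420*√2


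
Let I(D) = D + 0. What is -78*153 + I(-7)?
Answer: -11941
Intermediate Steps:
I(D) = D
-78*153 + I(-7) = -78*153 - 7 = -11934 - 7 = -11941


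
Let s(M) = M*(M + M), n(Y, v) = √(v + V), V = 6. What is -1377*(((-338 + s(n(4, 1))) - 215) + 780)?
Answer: -331857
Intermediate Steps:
n(Y, v) = √(6 + v) (n(Y, v) = √(v + 6) = √(6 + v))
s(M) = 2*M² (s(M) = M*(2*M) = 2*M²)
-1377*(((-338 + s(n(4, 1))) - 215) + 780) = -1377*(((-338 + 2*(√(6 + 1))²) - 215) + 780) = -1377*(((-338 + 2*(√7)²) - 215) + 780) = -1377*(((-338 + 2*7) - 215) + 780) = -1377*(((-338 + 14) - 215) + 780) = -1377*((-324 - 215) + 780) = -1377*(-539 + 780) = -1377*241 = -331857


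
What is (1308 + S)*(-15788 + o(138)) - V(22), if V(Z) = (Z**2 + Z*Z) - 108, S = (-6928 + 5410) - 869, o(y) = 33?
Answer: 16998785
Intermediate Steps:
S = -2387 (S = -1518 - 869 = -2387)
V(Z) = -108 + 2*Z**2 (V(Z) = (Z**2 + Z**2) - 108 = 2*Z**2 - 108 = -108 + 2*Z**2)
(1308 + S)*(-15788 + o(138)) - V(22) = (1308 - 2387)*(-15788 + 33) - (-108 + 2*22**2) = -1079*(-15755) - (-108 + 2*484) = 16999645 - (-108 + 968) = 16999645 - 1*860 = 16999645 - 860 = 16998785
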